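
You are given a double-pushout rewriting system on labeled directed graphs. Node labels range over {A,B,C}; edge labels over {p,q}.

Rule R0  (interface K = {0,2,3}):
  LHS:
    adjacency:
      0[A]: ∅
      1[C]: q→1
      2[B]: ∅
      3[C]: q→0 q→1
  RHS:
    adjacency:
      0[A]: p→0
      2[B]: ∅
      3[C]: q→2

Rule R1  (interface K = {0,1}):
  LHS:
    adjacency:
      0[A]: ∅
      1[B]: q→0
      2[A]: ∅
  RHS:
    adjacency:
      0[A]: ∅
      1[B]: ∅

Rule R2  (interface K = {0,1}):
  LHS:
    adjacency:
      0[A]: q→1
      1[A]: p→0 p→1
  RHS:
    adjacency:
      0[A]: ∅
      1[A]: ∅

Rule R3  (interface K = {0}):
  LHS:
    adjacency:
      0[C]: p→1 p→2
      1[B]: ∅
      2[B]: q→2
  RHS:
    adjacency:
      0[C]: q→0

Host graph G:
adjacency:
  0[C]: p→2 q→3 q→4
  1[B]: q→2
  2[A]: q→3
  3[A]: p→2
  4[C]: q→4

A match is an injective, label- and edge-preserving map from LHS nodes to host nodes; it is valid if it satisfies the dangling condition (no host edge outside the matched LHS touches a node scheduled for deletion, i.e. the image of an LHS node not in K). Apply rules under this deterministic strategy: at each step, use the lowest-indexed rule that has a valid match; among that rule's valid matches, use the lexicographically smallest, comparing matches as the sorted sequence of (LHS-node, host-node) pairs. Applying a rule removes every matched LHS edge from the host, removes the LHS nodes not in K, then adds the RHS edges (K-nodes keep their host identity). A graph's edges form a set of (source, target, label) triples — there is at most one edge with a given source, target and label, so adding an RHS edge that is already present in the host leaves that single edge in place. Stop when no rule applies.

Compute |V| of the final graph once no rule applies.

Answer: 3

Steps:
initial: |V|=5 |E|=7  E = 0-p->2 0-q->3 0-q->4 1-q->2 2-q->3 3-p->2 4-q->4
step 1: apply R0 at {0↦3, 1↦4, 2↦1, 3↦0}  → |V|=4 |E|=6  E = 0-q->1 0-p->2 1-q->2 2-q->3 3-p->2 3-p->3
step 2: apply R2 at {0↦2, 1↦3}  → |V|=4 |E|=3  E = 0-q->1 0-p->2 1-q->2
step 3: apply R1 at {0↦2, 1↦1, 2↦3}  → |V|=3 |E|=2  E = 0-q->1 0-p->2
final graph: no rule applies after step 3
NF nodes: {0:C, 1:B, 2:A}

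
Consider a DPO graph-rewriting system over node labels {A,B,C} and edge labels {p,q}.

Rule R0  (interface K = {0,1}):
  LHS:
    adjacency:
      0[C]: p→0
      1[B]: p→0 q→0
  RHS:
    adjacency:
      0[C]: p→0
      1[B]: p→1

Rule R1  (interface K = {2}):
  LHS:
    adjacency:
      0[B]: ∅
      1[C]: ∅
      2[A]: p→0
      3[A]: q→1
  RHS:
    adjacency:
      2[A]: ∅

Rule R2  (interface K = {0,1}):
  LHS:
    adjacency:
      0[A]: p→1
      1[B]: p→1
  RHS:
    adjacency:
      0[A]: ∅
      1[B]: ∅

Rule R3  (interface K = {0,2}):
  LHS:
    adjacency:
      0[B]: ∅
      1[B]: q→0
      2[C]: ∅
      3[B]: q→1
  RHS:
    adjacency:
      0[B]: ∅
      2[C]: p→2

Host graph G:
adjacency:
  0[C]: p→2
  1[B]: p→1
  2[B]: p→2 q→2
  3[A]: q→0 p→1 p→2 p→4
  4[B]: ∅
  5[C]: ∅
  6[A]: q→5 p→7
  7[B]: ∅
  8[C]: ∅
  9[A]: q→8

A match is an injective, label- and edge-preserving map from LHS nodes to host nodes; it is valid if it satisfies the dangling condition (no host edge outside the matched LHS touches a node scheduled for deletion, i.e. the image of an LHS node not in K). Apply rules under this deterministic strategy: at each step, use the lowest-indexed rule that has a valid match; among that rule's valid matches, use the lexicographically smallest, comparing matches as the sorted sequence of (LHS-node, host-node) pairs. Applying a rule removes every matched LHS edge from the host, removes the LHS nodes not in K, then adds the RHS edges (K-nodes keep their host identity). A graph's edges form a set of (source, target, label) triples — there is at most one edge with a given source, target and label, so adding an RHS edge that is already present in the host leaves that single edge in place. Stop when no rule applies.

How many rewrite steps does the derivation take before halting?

initial: |V|=10 |E|=11  E = 0-p->2 1-p->1 2-p->2 2-q->2 3-q->0 3-p->1 3-p->2 3-p->4 6-q->5 6-p->7 9-q->8
step 1: apply R1 at {0↦4, 1↦8, 2↦3, 3↦9}  → |V|=7 |E|=9  E = 0-p->2 1-p->1 2-p->2 2-q->2 3-q->0 3-p->1 3-p->2 6-q->5 6-p->7
step 2: apply R2 at {0↦3, 1↦1}  → |V|=7 |E|=7  E = 0-p->2 2-p->2 2-q->2 3-q->0 3-p->2 6-q->5 6-p->7
step 3: apply R2 at {0↦3, 1↦2}  → |V|=7 |E|=5  E = 0-p->2 2-q->2 3-q->0 6-q->5 6-p->7
normal form: no rule applies after step 3

Answer: 3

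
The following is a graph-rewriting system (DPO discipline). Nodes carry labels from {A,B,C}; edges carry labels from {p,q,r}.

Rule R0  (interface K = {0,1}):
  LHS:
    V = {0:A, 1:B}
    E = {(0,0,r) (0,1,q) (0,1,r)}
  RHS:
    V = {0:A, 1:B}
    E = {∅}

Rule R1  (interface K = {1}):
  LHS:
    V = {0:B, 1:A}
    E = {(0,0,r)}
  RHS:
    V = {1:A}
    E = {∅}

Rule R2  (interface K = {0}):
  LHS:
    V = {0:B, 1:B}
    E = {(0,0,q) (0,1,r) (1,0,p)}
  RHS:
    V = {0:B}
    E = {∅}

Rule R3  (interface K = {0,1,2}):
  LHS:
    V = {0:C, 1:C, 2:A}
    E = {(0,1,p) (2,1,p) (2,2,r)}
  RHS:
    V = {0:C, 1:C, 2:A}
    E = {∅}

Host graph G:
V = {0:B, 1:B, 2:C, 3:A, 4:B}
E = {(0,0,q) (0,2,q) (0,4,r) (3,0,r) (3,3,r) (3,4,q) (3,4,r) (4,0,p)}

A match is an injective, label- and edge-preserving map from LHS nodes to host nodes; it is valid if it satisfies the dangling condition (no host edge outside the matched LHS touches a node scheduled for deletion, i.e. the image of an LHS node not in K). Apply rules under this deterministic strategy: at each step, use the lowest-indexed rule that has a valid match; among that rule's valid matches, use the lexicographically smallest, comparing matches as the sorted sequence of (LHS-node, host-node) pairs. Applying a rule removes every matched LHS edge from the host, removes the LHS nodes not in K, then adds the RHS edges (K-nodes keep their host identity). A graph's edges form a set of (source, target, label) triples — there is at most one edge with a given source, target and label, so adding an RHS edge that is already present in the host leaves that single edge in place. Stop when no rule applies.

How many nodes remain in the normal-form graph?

start.  V:5 E:8  edges: 0-q->0 0-q->2 0-r->4 3-r->0 3-r->3 3-q->4 3-r->4 4-p->0
1. fire R0 via {0↦3, 1↦4}  →  V:5 E:5  edges: 0-q->0 0-q->2 0-r->4 3-r->0 4-p->0
2. fire R2 via {0↦0, 1↦4}  →  V:4 E:2  edges: 0-q->2 3-r->0
normal form: no rule applies after step 2
NF nodes: {0:B, 1:B, 2:C, 3:A}

Answer: 4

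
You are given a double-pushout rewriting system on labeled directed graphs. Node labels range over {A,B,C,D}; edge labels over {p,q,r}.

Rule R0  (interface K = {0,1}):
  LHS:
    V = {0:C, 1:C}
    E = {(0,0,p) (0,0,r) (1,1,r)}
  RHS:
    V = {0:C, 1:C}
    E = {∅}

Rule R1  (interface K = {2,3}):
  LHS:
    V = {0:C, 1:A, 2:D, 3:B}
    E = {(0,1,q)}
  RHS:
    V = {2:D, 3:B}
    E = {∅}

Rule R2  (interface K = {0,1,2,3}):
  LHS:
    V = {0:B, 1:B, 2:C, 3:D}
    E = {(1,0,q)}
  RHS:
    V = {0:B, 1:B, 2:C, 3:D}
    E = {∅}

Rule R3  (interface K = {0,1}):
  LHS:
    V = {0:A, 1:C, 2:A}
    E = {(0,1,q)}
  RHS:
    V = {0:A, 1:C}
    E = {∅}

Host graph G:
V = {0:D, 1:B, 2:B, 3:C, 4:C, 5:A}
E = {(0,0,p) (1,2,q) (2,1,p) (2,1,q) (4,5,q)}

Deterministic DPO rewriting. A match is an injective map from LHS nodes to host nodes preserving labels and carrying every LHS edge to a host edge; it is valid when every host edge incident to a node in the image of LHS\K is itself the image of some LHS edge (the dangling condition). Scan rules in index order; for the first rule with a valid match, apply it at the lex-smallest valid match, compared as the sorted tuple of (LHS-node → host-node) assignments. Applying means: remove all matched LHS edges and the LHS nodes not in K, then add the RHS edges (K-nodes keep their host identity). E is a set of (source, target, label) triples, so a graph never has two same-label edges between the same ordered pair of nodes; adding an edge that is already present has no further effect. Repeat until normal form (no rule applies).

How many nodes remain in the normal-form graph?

start.  V:6 E:5  edges: 0-p->0 1-q->2 2-p->1 2-q->1 4-q->5
1. fire R1 via {0↦4, 1↦5, 2↦0, 3↦1}  →  V:4 E:4  edges: 0-p->0 1-q->2 2-p->1 2-q->1
2. fire R2 via {0↦1, 1↦2, 2↦3, 3↦0}  →  V:4 E:3  edges: 0-p->0 1-q->2 2-p->1
3. fire R2 via {0↦2, 1↦1, 2↦3, 3↦0}  →  V:4 E:2  edges: 0-p->0 2-p->1
normal form: no rule applies after step 3
NF nodes: {0:D, 1:B, 2:B, 3:C}

Answer: 4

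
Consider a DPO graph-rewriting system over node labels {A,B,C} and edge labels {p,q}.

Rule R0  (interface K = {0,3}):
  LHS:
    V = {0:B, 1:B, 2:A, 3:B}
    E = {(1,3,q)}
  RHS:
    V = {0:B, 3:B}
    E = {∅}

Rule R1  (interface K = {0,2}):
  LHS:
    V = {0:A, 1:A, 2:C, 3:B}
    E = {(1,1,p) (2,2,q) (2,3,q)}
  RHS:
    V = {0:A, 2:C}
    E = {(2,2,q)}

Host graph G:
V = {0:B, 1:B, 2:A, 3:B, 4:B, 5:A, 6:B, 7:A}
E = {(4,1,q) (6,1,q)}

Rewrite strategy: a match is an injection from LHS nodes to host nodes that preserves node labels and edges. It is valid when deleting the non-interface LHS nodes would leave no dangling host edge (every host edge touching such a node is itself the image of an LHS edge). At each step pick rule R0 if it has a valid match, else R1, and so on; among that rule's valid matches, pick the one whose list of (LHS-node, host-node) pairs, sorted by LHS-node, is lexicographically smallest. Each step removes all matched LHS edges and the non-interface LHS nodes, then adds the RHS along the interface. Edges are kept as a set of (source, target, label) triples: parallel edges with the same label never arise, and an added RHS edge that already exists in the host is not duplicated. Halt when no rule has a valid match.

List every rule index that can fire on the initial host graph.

R0: 18 valid matches — {0↦0, 1↦4, 2↦2, 3↦1}, {0↦0, 1↦4, 2↦5, 3↦1}, {0↦0, 1↦4, 2↦7, 3↦1} (+15 more)
R1: no valid match — LHS pattern not found

Answer: [R0]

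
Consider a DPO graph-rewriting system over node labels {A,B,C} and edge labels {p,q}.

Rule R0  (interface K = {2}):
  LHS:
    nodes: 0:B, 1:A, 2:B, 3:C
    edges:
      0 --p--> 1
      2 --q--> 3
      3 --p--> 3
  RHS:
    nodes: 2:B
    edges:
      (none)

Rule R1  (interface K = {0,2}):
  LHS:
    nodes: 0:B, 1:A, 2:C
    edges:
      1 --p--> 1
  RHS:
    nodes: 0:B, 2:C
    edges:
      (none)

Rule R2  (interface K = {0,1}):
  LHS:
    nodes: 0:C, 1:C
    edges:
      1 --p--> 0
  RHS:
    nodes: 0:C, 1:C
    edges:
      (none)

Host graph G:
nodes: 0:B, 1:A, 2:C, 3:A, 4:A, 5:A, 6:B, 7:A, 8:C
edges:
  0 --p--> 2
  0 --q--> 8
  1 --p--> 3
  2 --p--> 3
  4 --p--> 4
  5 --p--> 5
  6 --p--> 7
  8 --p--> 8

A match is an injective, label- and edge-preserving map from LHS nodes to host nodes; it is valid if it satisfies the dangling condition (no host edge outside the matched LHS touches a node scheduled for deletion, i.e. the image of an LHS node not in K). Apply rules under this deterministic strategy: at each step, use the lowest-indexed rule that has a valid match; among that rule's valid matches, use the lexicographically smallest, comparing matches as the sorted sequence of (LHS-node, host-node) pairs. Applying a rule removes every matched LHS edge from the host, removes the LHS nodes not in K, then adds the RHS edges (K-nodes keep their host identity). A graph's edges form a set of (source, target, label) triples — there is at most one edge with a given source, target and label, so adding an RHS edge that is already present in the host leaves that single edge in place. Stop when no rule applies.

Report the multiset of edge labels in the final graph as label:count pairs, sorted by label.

[0] host  ⇒  9 nodes, 8 edges  {0-p->2 0-q->8 1-p->3 2-p->3 4-p->4 5-p->5 6-p->7 8-p->8}
[1] R0 @ {0↦6, 1↦7, 2↦0, 3↦8}  ⇒  6 nodes, 5 edges  {0-p->2 1-p->3 2-p->3 4-p->4 5-p->5}
[2] R1 @ {0↦0, 1↦4, 2↦2}  ⇒  5 nodes, 4 edges  {0-p->2 1-p->3 2-p->3 5-p->5}
[3] R1 @ {0↦0, 1↦5, 2↦2}  ⇒  4 nodes, 3 edges  {0-p->2 1-p->3 2-p->3}
final graph: no rule applies after step 3
NF edges: [(0, 2, 'p'), (1, 3, 'p'), (2, 3, 'p')]

Answer: p:3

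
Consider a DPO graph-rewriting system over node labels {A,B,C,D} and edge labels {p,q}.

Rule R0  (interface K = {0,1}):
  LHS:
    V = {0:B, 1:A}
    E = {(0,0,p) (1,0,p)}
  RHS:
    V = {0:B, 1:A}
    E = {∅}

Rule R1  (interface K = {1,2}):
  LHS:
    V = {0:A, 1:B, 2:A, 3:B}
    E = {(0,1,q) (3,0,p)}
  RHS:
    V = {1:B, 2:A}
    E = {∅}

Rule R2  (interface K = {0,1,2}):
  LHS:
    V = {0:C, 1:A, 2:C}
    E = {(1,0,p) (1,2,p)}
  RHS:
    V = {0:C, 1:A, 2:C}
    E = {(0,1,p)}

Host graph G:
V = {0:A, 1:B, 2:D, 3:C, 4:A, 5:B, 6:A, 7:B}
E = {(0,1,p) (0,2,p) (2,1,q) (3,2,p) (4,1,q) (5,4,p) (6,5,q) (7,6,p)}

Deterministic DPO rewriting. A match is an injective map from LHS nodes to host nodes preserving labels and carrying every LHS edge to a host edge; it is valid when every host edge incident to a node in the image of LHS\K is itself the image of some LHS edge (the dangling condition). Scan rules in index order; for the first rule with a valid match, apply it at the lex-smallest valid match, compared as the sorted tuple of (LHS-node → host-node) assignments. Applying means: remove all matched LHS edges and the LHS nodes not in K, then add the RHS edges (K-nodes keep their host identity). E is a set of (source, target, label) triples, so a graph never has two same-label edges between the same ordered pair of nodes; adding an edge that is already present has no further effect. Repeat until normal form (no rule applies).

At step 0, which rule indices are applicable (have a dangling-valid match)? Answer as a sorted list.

Answer: [R1]

Derivation:
R0: no valid match — LHS pattern not found
R1: 2 valid matches — {0↦6, 1↦5, 2↦0, 3↦7}, {0↦6, 1↦5, 2↦4, 3↦7}
R2: no valid match — LHS pattern not found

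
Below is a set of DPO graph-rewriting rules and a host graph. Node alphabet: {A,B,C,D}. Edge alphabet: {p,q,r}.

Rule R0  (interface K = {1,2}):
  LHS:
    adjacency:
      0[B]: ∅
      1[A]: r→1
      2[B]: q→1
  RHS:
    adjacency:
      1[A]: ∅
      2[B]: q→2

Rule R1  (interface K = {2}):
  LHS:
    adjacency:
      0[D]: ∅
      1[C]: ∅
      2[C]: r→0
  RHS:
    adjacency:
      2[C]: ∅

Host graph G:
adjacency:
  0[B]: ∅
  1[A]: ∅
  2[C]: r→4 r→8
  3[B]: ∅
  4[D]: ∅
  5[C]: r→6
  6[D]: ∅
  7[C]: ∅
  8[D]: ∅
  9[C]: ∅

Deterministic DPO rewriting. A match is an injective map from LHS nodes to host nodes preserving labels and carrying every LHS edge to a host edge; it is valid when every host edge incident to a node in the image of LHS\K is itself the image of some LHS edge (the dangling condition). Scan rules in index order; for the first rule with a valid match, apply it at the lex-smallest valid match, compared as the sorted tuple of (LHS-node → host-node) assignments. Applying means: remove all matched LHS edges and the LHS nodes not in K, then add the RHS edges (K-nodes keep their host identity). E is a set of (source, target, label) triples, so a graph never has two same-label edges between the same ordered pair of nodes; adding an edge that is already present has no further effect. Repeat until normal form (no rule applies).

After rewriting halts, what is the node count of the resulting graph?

initial: |V|=10 |E|=3  E = 2-r->4 2-r->8 5-r->6
step 1: apply R1 at {0↦4, 1↦7, 2↦2}  → |V|=8 |E|=2  E = 2-r->8 5-r->6
step 2: apply R1 at {0↦6, 1↦9, 2↦5}  → |V|=6 |E|=1  E = 2-r->8
step 3: apply R1 at {0↦8, 1↦5, 2↦2}  → |V|=4 |E|=0  E = ∅
halt: no rule applies after step 3
NF nodes: {0:B, 1:A, 2:C, 3:B}

Answer: 4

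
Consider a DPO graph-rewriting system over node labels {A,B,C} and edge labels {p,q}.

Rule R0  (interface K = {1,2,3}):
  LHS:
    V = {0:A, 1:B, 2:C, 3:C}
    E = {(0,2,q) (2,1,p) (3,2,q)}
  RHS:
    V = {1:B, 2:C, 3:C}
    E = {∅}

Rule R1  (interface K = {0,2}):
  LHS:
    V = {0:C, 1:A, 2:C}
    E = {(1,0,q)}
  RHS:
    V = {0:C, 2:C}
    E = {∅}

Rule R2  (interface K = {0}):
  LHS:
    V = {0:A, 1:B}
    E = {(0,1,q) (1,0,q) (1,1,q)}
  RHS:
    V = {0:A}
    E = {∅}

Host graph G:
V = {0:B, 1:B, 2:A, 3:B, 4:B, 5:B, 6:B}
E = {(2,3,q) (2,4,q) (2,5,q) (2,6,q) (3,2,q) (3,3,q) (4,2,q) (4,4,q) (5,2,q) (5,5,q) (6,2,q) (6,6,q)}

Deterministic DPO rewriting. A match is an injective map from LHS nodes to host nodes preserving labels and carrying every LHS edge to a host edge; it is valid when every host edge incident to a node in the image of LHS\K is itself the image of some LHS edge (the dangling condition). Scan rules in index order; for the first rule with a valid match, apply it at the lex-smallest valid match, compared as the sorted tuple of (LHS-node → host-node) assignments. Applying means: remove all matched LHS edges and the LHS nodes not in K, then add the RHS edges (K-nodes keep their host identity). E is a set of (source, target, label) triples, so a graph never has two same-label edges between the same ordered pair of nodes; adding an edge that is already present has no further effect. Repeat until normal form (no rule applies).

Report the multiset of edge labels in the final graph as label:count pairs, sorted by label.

initial: |V|=7 |E|=12  E = 2-q->3 2-q->4 2-q->5 2-q->6 3-q->2 3-q->3 4-q->2 4-q->4 5-q->2 5-q->5 6-q->2 6-q->6
step 1: apply R2 at {0↦2, 1↦3}  → |V|=6 |E|=9  E = 2-q->4 2-q->5 2-q->6 4-q->2 4-q->4 5-q->2 5-q->5 6-q->2 6-q->6
step 2: apply R2 at {0↦2, 1↦4}  → |V|=5 |E|=6  E = 2-q->5 2-q->6 5-q->2 5-q->5 6-q->2 6-q->6
step 3: apply R2 at {0↦2, 1↦5}  → |V|=4 |E|=3  E = 2-q->6 6-q->2 6-q->6
step 4: apply R2 at {0↦2, 1↦6}  → |V|=3 |E|=0  E = ∅
normal form: no rule applies after step 4
NF edges: []

Answer: (no edges)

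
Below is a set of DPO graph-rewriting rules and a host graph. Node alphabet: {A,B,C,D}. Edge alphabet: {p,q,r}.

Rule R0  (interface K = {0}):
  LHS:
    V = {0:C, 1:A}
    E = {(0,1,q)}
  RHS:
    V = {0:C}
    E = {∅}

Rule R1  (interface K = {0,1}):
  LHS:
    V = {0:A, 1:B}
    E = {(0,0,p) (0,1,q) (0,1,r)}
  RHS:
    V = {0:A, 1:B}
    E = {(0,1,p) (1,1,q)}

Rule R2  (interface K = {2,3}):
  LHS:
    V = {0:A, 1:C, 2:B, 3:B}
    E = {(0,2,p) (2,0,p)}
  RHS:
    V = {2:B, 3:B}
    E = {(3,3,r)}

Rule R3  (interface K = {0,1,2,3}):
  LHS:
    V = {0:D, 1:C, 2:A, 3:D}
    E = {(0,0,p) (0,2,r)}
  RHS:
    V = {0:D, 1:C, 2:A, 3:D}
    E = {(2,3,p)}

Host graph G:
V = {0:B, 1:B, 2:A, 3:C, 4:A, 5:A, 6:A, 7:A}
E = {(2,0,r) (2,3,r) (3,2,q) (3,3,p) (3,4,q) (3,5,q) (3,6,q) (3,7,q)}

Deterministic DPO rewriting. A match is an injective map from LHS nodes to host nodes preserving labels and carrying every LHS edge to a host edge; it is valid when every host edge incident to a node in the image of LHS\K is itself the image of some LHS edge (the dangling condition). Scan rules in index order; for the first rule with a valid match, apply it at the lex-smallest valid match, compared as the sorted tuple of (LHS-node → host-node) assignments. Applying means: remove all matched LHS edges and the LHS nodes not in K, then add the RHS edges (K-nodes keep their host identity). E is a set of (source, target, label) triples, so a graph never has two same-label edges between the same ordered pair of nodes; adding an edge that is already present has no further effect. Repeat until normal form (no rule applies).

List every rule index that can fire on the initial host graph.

R0: 4 valid matches — {0↦3, 1↦4}, {0↦3, 1↦5}, {0↦3, 1↦6} (+1 more)
R1: no valid match — LHS pattern not found
R2: no valid match — LHS pattern not found
R3: no valid match — LHS pattern not found

Answer: [R0]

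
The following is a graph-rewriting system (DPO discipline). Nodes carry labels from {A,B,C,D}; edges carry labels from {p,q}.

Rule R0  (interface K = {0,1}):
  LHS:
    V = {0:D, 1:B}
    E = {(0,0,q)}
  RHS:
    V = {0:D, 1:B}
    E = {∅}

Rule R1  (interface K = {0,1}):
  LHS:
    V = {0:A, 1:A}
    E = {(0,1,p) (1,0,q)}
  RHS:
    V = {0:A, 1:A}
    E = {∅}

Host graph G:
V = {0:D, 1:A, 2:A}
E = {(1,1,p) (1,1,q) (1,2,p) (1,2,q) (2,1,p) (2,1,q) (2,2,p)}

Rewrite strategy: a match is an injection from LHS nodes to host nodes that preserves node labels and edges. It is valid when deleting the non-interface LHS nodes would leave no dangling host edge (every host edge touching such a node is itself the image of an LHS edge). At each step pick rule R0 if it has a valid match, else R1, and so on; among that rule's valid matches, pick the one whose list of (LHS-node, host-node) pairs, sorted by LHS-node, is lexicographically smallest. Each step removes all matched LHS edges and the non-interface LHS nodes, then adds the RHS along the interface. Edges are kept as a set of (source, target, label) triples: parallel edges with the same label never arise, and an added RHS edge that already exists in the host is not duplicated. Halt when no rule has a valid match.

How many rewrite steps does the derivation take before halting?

initial: |V|=3 |E|=7  E = 1-p->1 1-q->1 1-p->2 1-q->2 2-p->1 2-q->1 2-p->2
step 1: apply R1 at {0↦1, 1↦2}  → |V|=3 |E|=5  E = 1-p->1 1-q->1 1-q->2 2-p->1 2-p->2
step 2: apply R1 at {0↦2, 1↦1}  → |V|=3 |E|=3  E = 1-p->1 1-q->1 2-p->2
normal form: no rule applies after step 2

Answer: 2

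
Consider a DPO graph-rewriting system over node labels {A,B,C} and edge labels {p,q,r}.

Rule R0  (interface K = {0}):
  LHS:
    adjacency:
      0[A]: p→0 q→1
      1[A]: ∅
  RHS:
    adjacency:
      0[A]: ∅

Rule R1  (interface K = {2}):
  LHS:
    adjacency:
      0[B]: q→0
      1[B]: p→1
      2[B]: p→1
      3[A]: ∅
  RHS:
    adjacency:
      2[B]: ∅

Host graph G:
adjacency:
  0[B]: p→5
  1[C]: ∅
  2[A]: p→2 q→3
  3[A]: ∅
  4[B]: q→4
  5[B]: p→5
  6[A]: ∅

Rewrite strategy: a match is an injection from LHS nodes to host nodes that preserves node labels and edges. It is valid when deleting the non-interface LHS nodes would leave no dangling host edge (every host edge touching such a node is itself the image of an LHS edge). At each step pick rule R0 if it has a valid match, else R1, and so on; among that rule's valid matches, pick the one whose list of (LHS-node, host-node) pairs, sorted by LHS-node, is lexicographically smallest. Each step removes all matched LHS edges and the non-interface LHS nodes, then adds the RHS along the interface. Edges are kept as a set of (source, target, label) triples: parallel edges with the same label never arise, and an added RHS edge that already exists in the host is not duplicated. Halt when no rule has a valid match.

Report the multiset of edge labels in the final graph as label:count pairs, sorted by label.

[0] host  ⇒  7 nodes, 5 edges  {0-p->5 2-p->2 2-q->3 4-q->4 5-p->5}
[1] R0 @ {0↦2, 1↦3}  ⇒  6 nodes, 3 edges  {0-p->5 4-q->4 5-p->5}
[2] R1 @ {0↦4, 1↦5, 2↦0, 3↦2}  ⇒  3 nodes, 0 edges  {∅}
normal form: no rule applies after step 2
NF edges: []

Answer: (no edges)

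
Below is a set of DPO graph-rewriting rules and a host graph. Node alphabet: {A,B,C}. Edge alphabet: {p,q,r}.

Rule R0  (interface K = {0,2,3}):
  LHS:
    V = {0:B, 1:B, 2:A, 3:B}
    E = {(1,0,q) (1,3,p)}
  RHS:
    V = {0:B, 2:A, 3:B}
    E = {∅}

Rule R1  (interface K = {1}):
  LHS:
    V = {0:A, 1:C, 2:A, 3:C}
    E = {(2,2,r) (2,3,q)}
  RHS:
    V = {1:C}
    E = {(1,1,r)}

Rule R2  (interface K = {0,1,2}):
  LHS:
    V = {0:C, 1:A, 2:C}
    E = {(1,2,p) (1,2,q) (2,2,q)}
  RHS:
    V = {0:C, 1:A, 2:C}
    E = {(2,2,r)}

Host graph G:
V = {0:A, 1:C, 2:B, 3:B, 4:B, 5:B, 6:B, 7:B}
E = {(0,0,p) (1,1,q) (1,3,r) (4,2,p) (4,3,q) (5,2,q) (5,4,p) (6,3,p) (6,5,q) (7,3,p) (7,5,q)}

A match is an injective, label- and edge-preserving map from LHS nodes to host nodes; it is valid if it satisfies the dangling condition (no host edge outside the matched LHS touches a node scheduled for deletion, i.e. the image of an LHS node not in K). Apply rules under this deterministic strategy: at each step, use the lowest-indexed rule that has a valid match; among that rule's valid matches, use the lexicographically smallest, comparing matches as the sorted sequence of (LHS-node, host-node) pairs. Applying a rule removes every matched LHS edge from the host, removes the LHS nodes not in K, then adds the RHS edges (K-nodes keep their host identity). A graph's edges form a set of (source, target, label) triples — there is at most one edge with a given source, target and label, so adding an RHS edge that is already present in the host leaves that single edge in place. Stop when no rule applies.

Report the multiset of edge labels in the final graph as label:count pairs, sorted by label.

Answer: p:1 q:1 r:1

Rewrite trace:
start.  V:8 E:11  edges: 0-p->0 1-q->1 1-r->3 4-p->2 4-q->3 5-q->2 5-p->4 6-p->3 6-q->5 7-p->3 7-q->5
1. fire R0 via {0↦5, 1↦6, 2↦0, 3↦3}  →  V:7 E:9  edges: 0-p->0 1-q->1 1-r->3 4-p->2 4-q->3 5-q->2 5-p->4 7-p->3 7-q->5
2. fire R0 via {0↦5, 1↦7, 2↦0, 3↦3}  →  V:6 E:7  edges: 0-p->0 1-q->1 1-r->3 4-p->2 4-q->3 5-q->2 5-p->4
3. fire R0 via {0↦2, 1↦5, 2↦0, 3↦4}  →  V:5 E:5  edges: 0-p->0 1-q->1 1-r->3 4-p->2 4-q->3
4. fire R0 via {0↦3, 1↦4, 2↦0, 3↦2}  →  V:4 E:3  edges: 0-p->0 1-q->1 1-r->3
final graph: no rule applies after step 4
NF edges: [(0, 0, 'p'), (1, 1, 'q'), (1, 3, 'r')]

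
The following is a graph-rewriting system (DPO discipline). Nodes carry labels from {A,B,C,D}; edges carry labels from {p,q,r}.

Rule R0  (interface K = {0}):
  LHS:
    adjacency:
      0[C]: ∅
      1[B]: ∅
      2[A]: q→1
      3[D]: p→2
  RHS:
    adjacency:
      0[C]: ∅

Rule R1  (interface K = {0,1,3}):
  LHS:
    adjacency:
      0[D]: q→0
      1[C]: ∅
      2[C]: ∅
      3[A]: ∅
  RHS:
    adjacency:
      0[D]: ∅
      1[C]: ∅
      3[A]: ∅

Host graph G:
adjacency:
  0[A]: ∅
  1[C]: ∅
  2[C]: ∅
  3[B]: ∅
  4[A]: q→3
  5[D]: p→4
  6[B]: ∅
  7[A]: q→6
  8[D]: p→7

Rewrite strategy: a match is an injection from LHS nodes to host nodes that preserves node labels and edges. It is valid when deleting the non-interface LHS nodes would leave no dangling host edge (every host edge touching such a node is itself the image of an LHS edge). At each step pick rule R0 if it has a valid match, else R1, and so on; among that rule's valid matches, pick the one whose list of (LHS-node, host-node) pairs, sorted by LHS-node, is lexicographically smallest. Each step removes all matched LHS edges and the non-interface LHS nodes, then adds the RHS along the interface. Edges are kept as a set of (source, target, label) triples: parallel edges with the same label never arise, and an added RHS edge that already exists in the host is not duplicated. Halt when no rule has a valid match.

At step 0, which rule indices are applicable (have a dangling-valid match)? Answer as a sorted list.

R0: 4 valid matches — {0↦1, 1↦3, 2↦4, 3↦5}, {0↦1, 1↦6, 2↦7, 3↦8}, {0↦2, 1↦3, 2↦4, 3↦5} (+1 more)
R1: no valid match — LHS pattern not found

Answer: [R0]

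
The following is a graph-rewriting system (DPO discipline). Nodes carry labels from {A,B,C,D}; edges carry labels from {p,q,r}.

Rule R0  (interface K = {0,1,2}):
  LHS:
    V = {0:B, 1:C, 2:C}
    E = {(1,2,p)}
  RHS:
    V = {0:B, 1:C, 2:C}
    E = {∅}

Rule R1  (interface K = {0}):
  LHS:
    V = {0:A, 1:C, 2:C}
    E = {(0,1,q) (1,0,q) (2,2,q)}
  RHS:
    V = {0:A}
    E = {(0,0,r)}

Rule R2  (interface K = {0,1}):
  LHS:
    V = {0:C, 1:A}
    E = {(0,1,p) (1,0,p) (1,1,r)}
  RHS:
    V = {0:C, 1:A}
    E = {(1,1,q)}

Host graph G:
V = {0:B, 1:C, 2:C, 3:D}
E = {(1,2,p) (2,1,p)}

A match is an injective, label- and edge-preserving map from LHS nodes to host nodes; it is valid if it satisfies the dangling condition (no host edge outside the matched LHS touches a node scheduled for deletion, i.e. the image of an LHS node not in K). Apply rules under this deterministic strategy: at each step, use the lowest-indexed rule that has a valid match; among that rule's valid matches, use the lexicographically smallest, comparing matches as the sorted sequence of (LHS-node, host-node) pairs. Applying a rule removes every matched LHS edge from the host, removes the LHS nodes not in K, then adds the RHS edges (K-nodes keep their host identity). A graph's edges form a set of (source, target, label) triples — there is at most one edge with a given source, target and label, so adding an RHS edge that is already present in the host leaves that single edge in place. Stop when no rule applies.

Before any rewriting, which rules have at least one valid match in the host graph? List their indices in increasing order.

Answer: [R0]

Derivation:
R0: 2 valid matches — {0↦0, 1↦1, 2↦2}, {0↦0, 1↦2, 2↦1}
R1: no valid match — LHS pattern not found
R2: no valid match — LHS pattern not found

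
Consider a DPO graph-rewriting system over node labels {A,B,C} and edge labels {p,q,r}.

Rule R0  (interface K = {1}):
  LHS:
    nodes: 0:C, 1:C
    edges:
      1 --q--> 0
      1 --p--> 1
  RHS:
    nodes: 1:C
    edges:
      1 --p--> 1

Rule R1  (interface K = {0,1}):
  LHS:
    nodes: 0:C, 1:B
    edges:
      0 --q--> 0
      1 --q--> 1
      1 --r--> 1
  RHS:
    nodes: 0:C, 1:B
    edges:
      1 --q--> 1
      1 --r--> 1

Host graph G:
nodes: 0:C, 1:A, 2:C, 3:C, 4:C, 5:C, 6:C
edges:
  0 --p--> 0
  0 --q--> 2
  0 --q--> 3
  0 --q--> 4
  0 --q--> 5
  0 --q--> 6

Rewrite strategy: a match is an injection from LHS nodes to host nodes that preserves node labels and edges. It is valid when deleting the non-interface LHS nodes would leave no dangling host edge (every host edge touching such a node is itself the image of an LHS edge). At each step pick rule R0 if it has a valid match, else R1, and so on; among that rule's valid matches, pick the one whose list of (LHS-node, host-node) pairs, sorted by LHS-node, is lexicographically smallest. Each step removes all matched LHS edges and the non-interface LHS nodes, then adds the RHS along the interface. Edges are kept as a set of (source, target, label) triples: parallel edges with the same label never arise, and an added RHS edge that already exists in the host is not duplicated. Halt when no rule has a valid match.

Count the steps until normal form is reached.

[0] host  ⇒  7 nodes, 6 edges  {0-p->0 0-q->2 0-q->3 0-q->4 0-q->5 0-q->6}
[1] R0 @ {0↦2, 1↦0}  ⇒  6 nodes, 5 edges  {0-p->0 0-q->3 0-q->4 0-q->5 0-q->6}
[2] R0 @ {0↦3, 1↦0}  ⇒  5 nodes, 4 edges  {0-p->0 0-q->4 0-q->5 0-q->6}
[3] R0 @ {0↦4, 1↦0}  ⇒  4 nodes, 3 edges  {0-p->0 0-q->5 0-q->6}
[4] R0 @ {0↦5, 1↦0}  ⇒  3 nodes, 2 edges  {0-p->0 0-q->6}
[5] R0 @ {0↦6, 1↦0}  ⇒  2 nodes, 1 edges  {0-p->0}
final graph: no rule applies after step 5

Answer: 5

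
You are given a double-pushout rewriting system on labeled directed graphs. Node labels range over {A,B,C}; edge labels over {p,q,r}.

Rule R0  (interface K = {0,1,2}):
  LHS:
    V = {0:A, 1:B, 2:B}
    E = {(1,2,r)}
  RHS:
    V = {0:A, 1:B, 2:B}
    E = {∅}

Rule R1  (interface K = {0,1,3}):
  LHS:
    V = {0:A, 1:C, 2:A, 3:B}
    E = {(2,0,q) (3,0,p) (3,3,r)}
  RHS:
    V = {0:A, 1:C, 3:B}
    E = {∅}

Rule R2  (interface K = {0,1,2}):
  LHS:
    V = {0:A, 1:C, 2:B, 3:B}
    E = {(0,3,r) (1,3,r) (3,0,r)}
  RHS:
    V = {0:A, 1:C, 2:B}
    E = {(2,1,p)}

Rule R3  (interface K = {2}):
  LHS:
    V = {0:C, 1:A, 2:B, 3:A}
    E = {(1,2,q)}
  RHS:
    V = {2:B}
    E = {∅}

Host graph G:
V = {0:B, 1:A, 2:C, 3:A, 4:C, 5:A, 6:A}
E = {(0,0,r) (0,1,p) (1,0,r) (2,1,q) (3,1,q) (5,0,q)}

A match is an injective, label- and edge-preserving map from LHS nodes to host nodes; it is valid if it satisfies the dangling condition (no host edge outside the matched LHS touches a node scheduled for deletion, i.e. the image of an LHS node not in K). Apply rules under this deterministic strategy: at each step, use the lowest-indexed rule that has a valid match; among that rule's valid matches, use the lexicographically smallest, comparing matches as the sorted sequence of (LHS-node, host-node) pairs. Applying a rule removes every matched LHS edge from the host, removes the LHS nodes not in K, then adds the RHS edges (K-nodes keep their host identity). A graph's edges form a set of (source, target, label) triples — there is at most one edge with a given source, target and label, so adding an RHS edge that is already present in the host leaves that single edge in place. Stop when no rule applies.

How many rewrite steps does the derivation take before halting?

[0] host  ⇒  7 nodes, 6 edges  {0-r->0 0-p->1 1-r->0 2-q->1 3-q->1 5-q->0}
[1] R1 @ {0↦1, 1↦2, 2↦3, 3↦0}  ⇒  6 nodes, 3 edges  {1-r->0 2-q->1 5-q->0}
[2] R3 @ {0↦4, 1↦5, 2↦0, 3↦6}  ⇒  3 nodes, 2 edges  {1-r->0 2-q->1}
halt: no rule applies after step 2

Answer: 2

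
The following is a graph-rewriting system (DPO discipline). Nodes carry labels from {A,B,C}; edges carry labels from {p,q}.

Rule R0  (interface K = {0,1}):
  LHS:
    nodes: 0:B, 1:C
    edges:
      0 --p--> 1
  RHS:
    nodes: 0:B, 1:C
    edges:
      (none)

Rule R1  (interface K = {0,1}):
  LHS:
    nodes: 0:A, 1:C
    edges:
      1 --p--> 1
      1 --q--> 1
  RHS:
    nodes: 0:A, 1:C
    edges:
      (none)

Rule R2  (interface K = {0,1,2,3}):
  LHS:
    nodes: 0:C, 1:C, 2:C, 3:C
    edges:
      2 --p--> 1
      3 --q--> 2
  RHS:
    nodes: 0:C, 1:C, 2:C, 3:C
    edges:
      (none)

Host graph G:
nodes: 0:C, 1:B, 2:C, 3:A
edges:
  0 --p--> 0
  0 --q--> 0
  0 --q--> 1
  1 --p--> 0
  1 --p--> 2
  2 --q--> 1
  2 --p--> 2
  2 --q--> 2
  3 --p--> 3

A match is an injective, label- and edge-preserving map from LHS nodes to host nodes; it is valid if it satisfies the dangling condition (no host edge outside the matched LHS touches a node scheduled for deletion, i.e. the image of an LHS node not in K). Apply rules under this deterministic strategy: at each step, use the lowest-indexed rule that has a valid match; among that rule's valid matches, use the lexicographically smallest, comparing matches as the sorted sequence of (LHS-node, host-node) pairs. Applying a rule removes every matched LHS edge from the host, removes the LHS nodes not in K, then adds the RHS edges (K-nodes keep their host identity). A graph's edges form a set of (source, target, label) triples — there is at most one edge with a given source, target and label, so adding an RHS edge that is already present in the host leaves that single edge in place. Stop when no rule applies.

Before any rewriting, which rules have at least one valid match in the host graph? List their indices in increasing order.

Answer: [R0,R1]

Derivation:
R0: 2 valid matches — {0↦1, 1↦0}, {0↦1, 1↦2}
R1: 2 valid matches — {0↦3, 1↦0}, {0↦3, 1↦2}
R2: no valid match — LHS pattern not found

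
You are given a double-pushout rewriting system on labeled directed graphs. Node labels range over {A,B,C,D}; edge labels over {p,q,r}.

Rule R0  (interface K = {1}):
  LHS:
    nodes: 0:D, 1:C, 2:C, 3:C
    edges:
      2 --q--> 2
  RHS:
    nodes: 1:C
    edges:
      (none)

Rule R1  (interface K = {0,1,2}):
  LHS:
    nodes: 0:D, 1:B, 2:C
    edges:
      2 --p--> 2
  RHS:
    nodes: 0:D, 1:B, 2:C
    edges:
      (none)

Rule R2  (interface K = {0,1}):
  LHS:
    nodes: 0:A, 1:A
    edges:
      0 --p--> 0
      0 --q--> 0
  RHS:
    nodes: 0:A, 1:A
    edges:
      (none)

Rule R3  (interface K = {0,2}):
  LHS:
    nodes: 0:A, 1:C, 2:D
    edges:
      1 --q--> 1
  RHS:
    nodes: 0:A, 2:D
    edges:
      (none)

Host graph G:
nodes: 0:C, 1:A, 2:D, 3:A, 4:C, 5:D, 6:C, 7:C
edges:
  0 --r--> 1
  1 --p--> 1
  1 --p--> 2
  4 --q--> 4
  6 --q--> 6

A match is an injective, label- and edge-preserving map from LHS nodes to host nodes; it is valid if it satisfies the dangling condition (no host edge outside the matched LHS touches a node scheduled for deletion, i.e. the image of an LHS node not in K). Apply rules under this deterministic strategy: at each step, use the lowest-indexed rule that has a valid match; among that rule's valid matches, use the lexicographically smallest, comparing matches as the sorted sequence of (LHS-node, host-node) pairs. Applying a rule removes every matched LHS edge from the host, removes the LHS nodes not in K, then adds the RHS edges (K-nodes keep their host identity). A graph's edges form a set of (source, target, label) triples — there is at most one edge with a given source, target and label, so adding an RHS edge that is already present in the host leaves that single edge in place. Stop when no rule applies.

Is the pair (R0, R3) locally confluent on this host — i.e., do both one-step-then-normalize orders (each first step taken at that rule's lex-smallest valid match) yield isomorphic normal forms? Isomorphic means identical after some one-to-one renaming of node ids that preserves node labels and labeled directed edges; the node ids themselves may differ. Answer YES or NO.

branch R0-first: apply at {0↦5, 1↦0, 2↦4, 3↦7} → |E|=4, then 1 more step(s) → NF |V|=4 |E|=3 V={0:C, 1:A, 2:D, 3:A} E=0-r->1 1-p->1 1-p->2
branch R3-first: apply at {0↦1, 1↦4, 2↦2} → |E|=4, then 1 more step(s) → NF |V|=4 |E|=3 V={0:C, 1:A, 2:D, 3:A} E=0-r->1 1-p->1 1-p->2
graphs isomorphic (equal up to label-preserving node renaming)

Answer: YES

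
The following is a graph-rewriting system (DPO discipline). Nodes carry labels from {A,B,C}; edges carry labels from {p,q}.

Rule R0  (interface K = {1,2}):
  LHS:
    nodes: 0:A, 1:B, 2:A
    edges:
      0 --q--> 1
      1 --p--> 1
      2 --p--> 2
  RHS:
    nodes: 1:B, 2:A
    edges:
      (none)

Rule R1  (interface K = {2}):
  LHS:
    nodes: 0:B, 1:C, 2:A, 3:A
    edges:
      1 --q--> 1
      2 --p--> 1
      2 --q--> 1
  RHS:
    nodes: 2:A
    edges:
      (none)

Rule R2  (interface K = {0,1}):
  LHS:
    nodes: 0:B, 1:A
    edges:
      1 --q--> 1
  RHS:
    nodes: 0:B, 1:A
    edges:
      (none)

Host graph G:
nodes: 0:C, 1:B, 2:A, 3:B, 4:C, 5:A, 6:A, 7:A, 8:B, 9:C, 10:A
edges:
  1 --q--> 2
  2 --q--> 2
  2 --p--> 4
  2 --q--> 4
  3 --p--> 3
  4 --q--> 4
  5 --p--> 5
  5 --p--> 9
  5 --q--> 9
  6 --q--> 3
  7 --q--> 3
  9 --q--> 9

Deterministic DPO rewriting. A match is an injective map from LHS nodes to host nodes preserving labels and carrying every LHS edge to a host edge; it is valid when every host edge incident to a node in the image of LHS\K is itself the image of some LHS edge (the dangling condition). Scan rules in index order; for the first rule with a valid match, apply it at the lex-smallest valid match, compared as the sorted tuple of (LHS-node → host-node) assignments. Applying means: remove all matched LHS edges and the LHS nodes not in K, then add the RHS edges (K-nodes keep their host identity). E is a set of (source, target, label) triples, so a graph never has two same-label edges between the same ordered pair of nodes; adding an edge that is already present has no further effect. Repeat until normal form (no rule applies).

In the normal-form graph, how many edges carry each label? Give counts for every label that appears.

Answer: p:1 q:4

Steps:
[0] host  ⇒  11 nodes, 12 edges  {1-q->2 2-q->2 2-p->4 2-q->4 3-p->3 4-q->4 5-p->5 5-p->9 5-q->9 6-q->3 7-q->3 9-q->9}
[1] R0 @ {0↦6, 1↦3, 2↦5}  ⇒  10 nodes, 9 edges  {1-q->2 2-q->2 2-p->4 2-q->4 4-q->4 5-p->9 5-q->9 7-q->3 9-q->9}
[2] R1 @ {0↦8, 1↦4, 2↦2, 3↦10}  ⇒  7 nodes, 6 edges  {1-q->2 2-q->2 5-p->9 5-q->9 7-q->3 9-q->9}
[3] R2 @ {0↦1, 1↦2}  ⇒  7 nodes, 5 edges  {1-q->2 5-p->9 5-q->9 7-q->3 9-q->9}
final graph: no rule applies after step 3
NF edges: [(1, 2, 'q'), (5, 9, 'p'), (5, 9, 'q'), (7, 3, 'q'), (9, 9, 'q')]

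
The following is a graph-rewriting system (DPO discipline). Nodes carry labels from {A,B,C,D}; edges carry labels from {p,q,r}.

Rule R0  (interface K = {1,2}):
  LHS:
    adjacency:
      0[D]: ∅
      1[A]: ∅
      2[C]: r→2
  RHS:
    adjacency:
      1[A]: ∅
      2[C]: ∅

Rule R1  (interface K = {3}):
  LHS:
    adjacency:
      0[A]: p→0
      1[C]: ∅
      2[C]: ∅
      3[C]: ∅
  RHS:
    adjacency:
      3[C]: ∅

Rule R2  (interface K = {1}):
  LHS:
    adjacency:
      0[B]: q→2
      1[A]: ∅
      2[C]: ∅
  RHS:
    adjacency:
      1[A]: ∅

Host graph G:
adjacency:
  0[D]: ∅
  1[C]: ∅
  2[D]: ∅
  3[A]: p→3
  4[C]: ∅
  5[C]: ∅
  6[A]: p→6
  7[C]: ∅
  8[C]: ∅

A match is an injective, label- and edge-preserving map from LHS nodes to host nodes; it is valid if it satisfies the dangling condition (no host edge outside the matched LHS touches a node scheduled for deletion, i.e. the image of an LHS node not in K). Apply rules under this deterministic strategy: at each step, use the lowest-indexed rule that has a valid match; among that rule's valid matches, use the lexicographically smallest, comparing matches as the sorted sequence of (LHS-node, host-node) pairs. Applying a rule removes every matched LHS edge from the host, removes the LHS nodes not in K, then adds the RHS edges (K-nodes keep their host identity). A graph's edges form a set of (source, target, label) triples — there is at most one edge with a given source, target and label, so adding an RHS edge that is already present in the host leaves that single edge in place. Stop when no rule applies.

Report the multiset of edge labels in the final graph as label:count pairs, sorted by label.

initial: |V|=9 |E|=2  E = 3-p->3 6-p->6
step 1: apply R1 at {0↦3, 1↦1, 2↦4, 3↦5}  → |V|=6 |E|=1  E = 6-p->6
step 2: apply R1 at {0↦6, 1↦5, 2↦7, 3↦8}  → |V|=3 |E|=0  E = ∅
normal form: no rule applies after step 2
NF edges: []

Answer: (no edges)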